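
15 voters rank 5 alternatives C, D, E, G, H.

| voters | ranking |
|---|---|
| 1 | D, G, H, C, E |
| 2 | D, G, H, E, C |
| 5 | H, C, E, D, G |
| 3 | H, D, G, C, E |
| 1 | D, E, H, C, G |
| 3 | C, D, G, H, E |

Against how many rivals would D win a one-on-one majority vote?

D against each rival (15 voters):
D–C: C 8–7.
D vs E: D wins 10–5.
D–G: D 15–0.
D vs H: 1+2+1+3 = 7 for D, 8 for H — H by 8–7.
D beats E, G; loses to C, H — 2 pairwise wins.

2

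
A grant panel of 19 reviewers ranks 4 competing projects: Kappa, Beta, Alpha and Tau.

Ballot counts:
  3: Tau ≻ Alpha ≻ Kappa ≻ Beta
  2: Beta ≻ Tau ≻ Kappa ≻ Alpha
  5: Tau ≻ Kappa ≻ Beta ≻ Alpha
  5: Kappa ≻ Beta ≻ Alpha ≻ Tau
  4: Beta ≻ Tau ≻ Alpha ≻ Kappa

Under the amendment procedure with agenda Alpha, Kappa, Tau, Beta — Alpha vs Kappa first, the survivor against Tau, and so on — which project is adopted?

Round 1: Alpha vs Kappa — 7–12, Kappa advances.
Round 2: Kappa vs Tau — 5–14, Tau advances.
Round 3: Tau vs Beta — 8–11, Beta advances.
The agenda winner is Beta.

Beta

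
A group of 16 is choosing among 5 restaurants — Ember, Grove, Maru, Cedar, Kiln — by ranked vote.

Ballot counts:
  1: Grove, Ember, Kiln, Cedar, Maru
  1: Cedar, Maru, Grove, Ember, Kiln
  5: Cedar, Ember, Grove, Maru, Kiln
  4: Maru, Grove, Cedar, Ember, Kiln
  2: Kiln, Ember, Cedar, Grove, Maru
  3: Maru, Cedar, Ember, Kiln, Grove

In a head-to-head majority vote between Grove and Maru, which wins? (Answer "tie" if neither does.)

tie

Ballots ranking Grove above Maru: 1 + 5 + 2 = 8.
Ballots ranking Maru above Grove: 16 − 8 = 8.
8–8: the pair ties.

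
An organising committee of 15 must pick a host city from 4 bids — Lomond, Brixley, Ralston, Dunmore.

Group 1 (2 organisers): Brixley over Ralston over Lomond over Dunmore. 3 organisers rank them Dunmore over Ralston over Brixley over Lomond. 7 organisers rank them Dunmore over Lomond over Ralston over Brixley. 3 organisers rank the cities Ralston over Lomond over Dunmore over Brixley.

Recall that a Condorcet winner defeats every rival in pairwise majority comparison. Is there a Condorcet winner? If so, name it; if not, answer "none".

Dunmore

Pairwise majorities:
Lomond vs Brixley: Lomond, 10–5.
Lomond–Ralston: Ralston 8–7.
Lomond vs Dunmore: Dunmore, 10–5.
Brixley vs Ralston: Ralston wins 13–2.
Brixley vs Dunmore: Dunmore wins 13–2.
Ralston–Dunmore: Dunmore 10–5.
Dunmore wins every pairwise contest, so Dunmore is the Condorcet winner.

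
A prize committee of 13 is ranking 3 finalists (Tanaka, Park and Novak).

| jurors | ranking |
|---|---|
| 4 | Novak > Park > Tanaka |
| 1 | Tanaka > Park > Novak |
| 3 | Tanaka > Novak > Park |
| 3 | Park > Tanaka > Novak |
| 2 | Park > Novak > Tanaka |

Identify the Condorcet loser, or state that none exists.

none

Pairwise majorities:
Tanaka vs Park: Tanaka is ranked higher on 1+3 = 4 ballots, Park on 9. Park wins 9–4.
Tanaka vs Novak: 7 to 6, Tanaka.
Park vs Novak: Novak, 7–6.
No nominee is winless: Tanaka beats Novak; Park beats Tanaka; Novak beats Park. There is no Condorcet loser.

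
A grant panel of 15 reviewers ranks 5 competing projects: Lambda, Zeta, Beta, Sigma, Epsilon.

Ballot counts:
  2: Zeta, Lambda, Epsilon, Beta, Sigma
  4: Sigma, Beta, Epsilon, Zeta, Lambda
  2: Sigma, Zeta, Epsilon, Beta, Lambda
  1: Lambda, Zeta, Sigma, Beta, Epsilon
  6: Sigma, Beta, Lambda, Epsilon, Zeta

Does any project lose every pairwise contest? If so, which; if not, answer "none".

none

Head-to-head results (15 reviewers):
Lambda vs Zeta: 1+6 = 7 for Lambda, 8 for Zeta — Zeta by 8–7.
Lambda vs Beta: Beta wins 12–3.
Lambda vs Sigma: Sigma wins 12–3.
Lambda vs Epsilon: 9 to 6, Lambda.
Zeta vs Beta: Zeta preferred on 2+2+1 = 5 ballots; Beta wins 10–5.
Zeta vs Sigma: Sigma, 12–3.
Zeta vs Epsilon: Zeta is ranked higher on 2+2+1 = 5 ballots, Epsilon on 10. Epsilon wins 10–5.
Beta vs Sigma: Beta preferred on 2 ballots; Sigma wins 13–2.
Beta vs Epsilon: Beta wins 11–4.
Sigma–Epsilon: Sigma 13–2.
Every project wins at least one matchup (Lambda beats Epsilon; Zeta beats Lambda; Beta beats Lambda; Sigma beats Lambda; Epsilon beats Zeta), so there is no Condorcet loser.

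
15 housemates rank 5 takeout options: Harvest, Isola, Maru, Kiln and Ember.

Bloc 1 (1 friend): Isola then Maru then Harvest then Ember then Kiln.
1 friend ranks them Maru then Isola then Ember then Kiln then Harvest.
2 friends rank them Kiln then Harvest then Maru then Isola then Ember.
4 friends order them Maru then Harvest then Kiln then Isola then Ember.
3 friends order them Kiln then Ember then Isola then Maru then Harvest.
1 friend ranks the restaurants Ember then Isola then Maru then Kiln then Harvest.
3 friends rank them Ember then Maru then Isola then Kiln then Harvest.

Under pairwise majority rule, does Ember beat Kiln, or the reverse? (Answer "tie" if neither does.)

Kiln

Ballots ranking Ember above Kiln: 1 + 1 + 1 + 3 = 6.
Ballots ranking Kiln above Ember: 15 − 6 = 9.
Kiln wins the head-to-head 9–6.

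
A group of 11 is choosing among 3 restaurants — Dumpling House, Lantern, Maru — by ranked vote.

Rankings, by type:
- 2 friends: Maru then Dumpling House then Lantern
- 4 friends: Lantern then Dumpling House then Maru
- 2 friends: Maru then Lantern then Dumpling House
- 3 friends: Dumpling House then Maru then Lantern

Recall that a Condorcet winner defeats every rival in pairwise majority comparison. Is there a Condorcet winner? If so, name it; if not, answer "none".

Check each pair by majority over 11 ballots:
Dumpling House–Lantern: Lantern 6–5.
Dumpling House vs Maru: Dumpling House, 7–4.
Lantern–Maru: Maru 7–4.
Each restaurant drops at least one matchup (Dumpling House loses to Lantern; Lantern loses to Maru; Maru loses to Dumpling House); the cycle Dumpling House → Maru → Lantern → Dumpling House rules out a Condorcet winner.

none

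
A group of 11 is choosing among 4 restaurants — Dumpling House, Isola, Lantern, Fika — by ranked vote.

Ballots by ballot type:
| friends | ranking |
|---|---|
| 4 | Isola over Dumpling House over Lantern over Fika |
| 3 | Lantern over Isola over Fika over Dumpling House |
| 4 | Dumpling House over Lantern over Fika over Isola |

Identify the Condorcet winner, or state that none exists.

none

Pairwise majorities:
Dumpling House vs Isola: Isola wins 7–4.
Dumpling House vs Lantern: Dumpling House wins 8–3.
Dumpling House vs Fika: Dumpling House wins 8–3.
Isola vs Lantern: Lantern, 7–4.
Isola vs Fika: Isola wins 7–4.
Lantern vs Fika: Lantern wins 11–0.
Each restaurant drops at least one matchup (Dumpling House loses to Isola; Isola loses to Lantern; Lantern loses to Dumpling House; Fika loses to Dumpling House); the cycle Dumpling House beats Lantern beats Isola beats Dumpling House rules out a Condorcet winner.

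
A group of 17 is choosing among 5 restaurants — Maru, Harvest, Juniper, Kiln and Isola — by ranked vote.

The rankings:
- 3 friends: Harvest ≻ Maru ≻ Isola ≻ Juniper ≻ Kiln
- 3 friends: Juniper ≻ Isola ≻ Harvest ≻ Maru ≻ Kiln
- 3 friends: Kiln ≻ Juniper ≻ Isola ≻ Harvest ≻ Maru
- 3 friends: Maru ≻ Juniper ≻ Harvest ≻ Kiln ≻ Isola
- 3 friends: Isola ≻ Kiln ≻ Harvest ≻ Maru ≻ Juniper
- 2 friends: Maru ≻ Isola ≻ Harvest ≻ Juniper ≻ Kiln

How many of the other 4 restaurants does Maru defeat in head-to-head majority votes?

2

Maru against each rival (17 friends):
Maru vs Harvest: Harvest wins 12–5.
Maru vs Juniper: 11 to 6, Maru.
Maru–Kiln: Maru 11–6.
Maru vs Isola: Isola wins 9–8.
Maru beats Juniper, Kiln; loses to Harvest, Isola — 2 pairwise wins.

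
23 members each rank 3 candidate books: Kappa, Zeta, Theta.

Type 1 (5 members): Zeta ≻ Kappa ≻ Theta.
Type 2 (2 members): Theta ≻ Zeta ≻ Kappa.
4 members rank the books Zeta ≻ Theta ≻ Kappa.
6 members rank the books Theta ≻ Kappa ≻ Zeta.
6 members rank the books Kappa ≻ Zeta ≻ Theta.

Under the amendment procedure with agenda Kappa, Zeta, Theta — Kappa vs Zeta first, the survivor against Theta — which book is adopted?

Round 1: Kappa vs Zeta — 12–11, Kappa advances.
Round 2: Kappa vs Theta — 11–12, Theta advances.
The agenda winner is Theta.

Theta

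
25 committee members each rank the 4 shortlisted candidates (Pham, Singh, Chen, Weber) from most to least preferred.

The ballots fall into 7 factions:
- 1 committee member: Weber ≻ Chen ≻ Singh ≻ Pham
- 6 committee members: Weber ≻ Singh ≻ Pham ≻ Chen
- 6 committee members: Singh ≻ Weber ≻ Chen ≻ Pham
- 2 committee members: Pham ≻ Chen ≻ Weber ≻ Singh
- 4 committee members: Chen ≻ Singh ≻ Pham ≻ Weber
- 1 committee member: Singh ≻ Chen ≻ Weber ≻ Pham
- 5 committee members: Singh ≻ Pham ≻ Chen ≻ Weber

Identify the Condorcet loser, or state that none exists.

Pairwise majorities:
Pham–Singh: Singh 23–2.
Pham vs Chen: Pham, 13–12.
Pham–Weber: Weber 14–11.
Singh–Chen: Singh 18–7.
Singh vs Weber: Singh, 16–9.
Chen–Weber: Weber 13–12.
Chen loses to every other candidate — it is the Condorcet loser.

Chen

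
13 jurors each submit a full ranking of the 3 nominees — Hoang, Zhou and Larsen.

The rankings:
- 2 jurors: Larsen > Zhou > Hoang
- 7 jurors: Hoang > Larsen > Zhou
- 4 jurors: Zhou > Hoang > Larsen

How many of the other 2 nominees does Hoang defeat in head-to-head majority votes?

Hoang against each rival (13 jurors):
Hoang vs Zhou: 7 for Hoang, 6 for Zhou — Hoang by 7–6.
Hoang vs Larsen: Hoang, 11–2.
Hoang beats Zhou, Larsen — 2 pairwise wins.

2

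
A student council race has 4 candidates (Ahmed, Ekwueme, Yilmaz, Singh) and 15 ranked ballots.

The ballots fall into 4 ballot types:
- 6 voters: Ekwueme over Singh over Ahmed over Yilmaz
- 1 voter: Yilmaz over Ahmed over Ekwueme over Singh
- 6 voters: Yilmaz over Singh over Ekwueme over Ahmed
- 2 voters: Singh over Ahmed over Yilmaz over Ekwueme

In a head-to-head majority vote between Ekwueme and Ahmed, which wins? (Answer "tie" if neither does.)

Ekwueme

Ballots ranking Ekwueme above Ahmed: 6 + 6 = 12.
Ballots ranking Ahmed above Ekwueme: 15 − 12 = 3.
Ekwueme wins the head-to-head 12–3.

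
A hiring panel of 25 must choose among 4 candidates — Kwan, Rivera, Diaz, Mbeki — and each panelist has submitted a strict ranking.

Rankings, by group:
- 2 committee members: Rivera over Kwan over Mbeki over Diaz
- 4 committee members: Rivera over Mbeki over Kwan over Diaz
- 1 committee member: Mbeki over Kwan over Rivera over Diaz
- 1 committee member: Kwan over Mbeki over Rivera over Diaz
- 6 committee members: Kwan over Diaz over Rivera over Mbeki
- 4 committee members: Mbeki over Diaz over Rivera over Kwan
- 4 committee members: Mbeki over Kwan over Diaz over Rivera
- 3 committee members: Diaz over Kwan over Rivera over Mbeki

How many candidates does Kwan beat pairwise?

Kwan against each rival (25 committee members):
Kwan vs Rivera: Kwan preferred on 1+1+6+4+3 = 15 ballots; Kwan wins 15–10.
Kwan vs Diaz: Kwan wins 18–7.
Kwan vs Mbeki: Kwan is ranked higher on 2+1+6+3 = 12 ballots, Mbeki on 13. Mbeki wins 13–12.
Kwan beats Rivera, Diaz; loses to Mbeki — 2 pairwise wins.

2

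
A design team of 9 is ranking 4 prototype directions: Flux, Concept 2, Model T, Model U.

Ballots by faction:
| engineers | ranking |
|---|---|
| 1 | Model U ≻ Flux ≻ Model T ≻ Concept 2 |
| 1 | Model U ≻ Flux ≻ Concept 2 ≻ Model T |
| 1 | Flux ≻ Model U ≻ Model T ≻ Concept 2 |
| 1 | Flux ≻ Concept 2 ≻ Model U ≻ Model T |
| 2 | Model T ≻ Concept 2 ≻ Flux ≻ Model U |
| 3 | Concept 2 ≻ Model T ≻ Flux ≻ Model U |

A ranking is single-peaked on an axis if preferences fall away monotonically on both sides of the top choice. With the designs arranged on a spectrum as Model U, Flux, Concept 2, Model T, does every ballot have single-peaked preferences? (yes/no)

Axis positions: Model U=1, Flux=2, Concept 2=3, Model T=4.
Faction 1: ranking walks positions 1-2-4-3; Model T is ranked above Concept 2 even though Concept 2 lies between Model T and the peak Model U on the axis — preferences dip and rise again. Not single-peaked.
Faction 2 (peak Model U at position 1): ranking walks positions 1-2-3-4, expanding outward from the peak — single-peaked.
Faction 3: ranking walks positions 2-1-4-3; Model T is ranked above Concept 2 even though Concept 2 lies between Model T and the peak Flux on the axis — preferences dip and rise again. Not single-peaked.
Faction 4 (peak Flux at position 2): ranking walks positions 2-3-1-4, expanding outward from the peak — single-peaked.
Faction 5 (peak Model T at position 4): ranking walks positions 4-3-2-1, expanding outward from the peak — single-peaked.
Faction 6 (peak Concept 2 at position 3): ranking walks positions 3-4-2-1, expanding outward from the peak — single-peaked.
Faction 1 violates single-peakedness, so the profile is not single-peaked on this axis.

no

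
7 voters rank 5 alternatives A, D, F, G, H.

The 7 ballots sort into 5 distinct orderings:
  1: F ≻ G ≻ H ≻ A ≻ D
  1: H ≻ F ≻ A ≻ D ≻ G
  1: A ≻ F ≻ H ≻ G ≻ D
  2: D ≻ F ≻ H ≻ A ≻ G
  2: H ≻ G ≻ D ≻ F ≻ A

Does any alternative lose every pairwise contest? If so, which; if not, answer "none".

none

Head-to-head results (7 voters):
A–D: D 4–3.
A vs F: F wins 6–1.
A vs G: A, 4–3.
A vs H: H, 6–1.
D vs F: D, 4–3.
D–G: G 4–3.
D vs H: H, 5–2.
F–G: F 5–2.
F vs H: F wins 4–3.
G vs H: H wins 6–1.
Every alternative wins at least one matchup (A beats G; D beats A; F beats A; G beats D; H beats A), so there is no Condorcet loser.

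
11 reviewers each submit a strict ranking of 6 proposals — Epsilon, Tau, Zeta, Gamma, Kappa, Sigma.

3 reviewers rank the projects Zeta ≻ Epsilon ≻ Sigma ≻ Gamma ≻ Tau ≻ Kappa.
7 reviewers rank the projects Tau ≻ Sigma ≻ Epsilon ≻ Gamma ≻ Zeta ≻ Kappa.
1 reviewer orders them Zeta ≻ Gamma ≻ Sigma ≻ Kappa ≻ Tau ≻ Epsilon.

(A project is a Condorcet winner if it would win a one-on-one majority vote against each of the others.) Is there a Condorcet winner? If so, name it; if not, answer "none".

Check each pair by majority over 11 ballots:
Epsilon vs Tau: 3 for Epsilon, 8 for Tau — Tau by 8–3.
Epsilon vs Zeta: Epsilon preferred on 7 ballots; Epsilon wins 7–4.
Epsilon vs Gamma: Epsilon, 10–1.
Epsilon–Kappa: Epsilon 10–1.
Epsilon vs Sigma: Epsilon preferred on 3 ballots; Sigma wins 8–3.
Tau vs Zeta: Tau is ranked higher on 7 ballots, Zeta on 4. Tau wins 7–4.
Tau vs Gamma: Tau preferred on 7 ballots; Tau wins 7–4.
Tau vs Kappa: Tau, 10–1.
Tau–Sigma: Tau 7–4.
Zeta–Gamma: Gamma 7–4.
Zeta vs Kappa: Zeta wins 11–0.
Zeta vs Sigma: Zeta is ranked higher on 3+1 = 4 ballots, Sigma on 7. Sigma wins 7–4.
Gamma vs Kappa: Gamma preferred on 3+7+1 = 11 ballots; Gamma wins 11–0.
Gamma vs Sigma: Gamma preferred on 1 ballot; Sigma wins 10–1.
Kappa vs Sigma: Kappa preferred on 0 ballots; Sigma wins 11–0.
Tau wins every pairwise contest, so Tau is the Condorcet winner.

Tau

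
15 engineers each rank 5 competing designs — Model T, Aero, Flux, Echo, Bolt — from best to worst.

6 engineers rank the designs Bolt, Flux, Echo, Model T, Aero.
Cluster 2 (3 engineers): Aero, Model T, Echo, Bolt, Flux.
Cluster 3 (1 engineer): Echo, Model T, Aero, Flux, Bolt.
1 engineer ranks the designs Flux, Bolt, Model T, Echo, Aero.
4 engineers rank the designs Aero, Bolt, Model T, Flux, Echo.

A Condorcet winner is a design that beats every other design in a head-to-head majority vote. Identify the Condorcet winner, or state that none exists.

none

Check each pair by majority over 15 ballots:
Model T vs Aero: Model T, 8–7.
Model T–Flux: Model T 8–7.
Model T–Echo: Model T 8–7.
Model T–Bolt: Bolt 11–4.
Aero vs Flux: Aero wins 8–7.
Aero vs Echo: Aero preferred on 3+4 = 7 ballots; Echo wins 8–7.
Aero vs Bolt: Aero wins 8–7.
Flux vs Echo: Flux wins 11–4.
Flux vs Bolt: Flux is ranked higher on 1+1 = 2 ballots, Bolt on 13. Bolt wins 13–2.
Echo vs Bolt: 4 to 11, Bolt.
No design is unbeaten: Model T loses to Bolt; Aero loses to Model T; Flux loses to Model T; Echo loses to Model T; Bolt loses to Aero. In particular Model T > Aero > Bolt > Model T is a majority cycle — no Condorcet winner exists.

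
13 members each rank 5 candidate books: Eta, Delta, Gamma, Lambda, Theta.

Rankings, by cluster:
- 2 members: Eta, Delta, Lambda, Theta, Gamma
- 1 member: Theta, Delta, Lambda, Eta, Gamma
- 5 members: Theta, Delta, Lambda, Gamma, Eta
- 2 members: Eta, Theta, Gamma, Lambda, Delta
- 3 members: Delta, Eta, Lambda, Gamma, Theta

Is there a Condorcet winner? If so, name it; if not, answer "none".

none

Check each pair by majority over 13 ballots:
Eta vs Delta: Delta wins 9–4.
Eta vs Gamma: Eta wins 8–5.
Eta vs Lambda: 7 to 6, Eta.
Eta vs Theta: 7 to 6, Eta.
Delta vs Gamma: Delta wins 11–2.
Delta vs Lambda: Delta preferred on 2+1+5+3 = 11 ballots; Delta wins 11–2.
Delta vs Theta: 5 to 8, Theta.
Gamma–Lambda: Lambda 11–2.
Gamma vs Theta: Gamma is ranked higher on 3 ballots, Theta on 10. Theta wins 10–3.
Lambda vs Theta: Theta, 8–5.
Each book drops at least one matchup (Eta loses to Delta; Delta loses to Theta; Gamma loses to Eta; Lambda loses to Eta; Theta loses to Eta); the cycle Eta beats Theta beats Delta beats Eta rules out a Condorcet winner.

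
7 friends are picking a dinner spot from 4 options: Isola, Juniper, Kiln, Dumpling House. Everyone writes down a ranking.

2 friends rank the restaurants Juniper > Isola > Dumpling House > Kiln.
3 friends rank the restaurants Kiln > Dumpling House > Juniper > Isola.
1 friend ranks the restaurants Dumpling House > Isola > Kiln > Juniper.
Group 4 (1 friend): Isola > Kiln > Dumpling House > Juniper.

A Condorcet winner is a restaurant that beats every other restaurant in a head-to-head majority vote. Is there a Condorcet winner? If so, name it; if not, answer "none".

none

Check each pair by majority over 7 ballots:
Isola vs Juniper: Juniper, 5–2.
Isola–Kiln: Isola 4–3.
Isola vs Dumpling House: 2+1 = 3 for Isola, 4 for Dumpling House — Dumpling House by 4–3.
Juniper vs Kiln: Kiln wins 5–2.
Juniper vs Dumpling House: 2 to 5, Dumpling House.
Kiln vs Dumpling House: Kiln is ranked higher on 3+1 = 4 ballots, Dumpling House on 3. Kiln wins 4–3.
Every restaurant loses at least once (Isola loses to Juniper; Juniper loses to Kiln; Kiln loses to Isola; Dumpling House loses to Kiln). The majority relation contains the cycle Isola → Kiln → Juniper → Isola, so there is no Condorcet winner.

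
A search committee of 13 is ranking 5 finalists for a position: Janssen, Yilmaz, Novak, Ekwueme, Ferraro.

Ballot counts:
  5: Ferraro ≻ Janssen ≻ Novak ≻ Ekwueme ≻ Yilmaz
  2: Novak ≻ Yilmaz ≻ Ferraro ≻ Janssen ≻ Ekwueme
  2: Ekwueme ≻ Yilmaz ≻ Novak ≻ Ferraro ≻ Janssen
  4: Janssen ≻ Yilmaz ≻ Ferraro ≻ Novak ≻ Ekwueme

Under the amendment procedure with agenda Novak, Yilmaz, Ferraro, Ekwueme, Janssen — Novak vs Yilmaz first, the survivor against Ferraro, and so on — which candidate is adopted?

Round 1: Novak vs Yilmaz — 7–6, Novak advances.
Round 2: Novak vs Ferraro — 4–9, Ferraro advances.
Round 3: Ferraro vs Ekwueme — 11–2, Ferraro advances.
Round 4: Ferraro vs Janssen — 9–4, Ferraro advances.
Ferraro survives the agenda.

Ferraro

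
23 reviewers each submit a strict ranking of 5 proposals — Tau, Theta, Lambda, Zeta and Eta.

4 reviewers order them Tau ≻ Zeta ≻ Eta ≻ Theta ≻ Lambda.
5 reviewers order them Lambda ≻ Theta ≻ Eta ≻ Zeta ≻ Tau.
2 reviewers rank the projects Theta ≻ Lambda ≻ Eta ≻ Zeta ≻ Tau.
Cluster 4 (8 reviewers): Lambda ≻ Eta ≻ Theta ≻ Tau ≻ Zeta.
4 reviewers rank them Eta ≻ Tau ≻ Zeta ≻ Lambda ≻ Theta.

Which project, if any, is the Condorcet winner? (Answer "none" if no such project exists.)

Check each pair by majority over 23 ballots:
Tau vs Theta: Tau preferred on 4+4 = 8 ballots; Theta wins 15–8.
Tau vs Lambda: 4+4 = 8 for Tau, 15 for Lambda — Lambda by 15–8.
Tau vs Zeta: 16 to 7, Tau.
Tau vs Eta: Tau preferred on 4 ballots; Eta wins 19–4.
Theta vs Lambda: Theta preferred on 4+2 = 6 ballots; Lambda wins 17–6.
Theta vs Zeta: Theta preferred on 5+2+8 = 15 ballots; Theta wins 15–8.
Theta vs Eta: Theta is ranked higher on 5+2 = 7 ballots, Eta on 16. Eta wins 16–7.
Lambda vs Zeta: Lambda preferred on 5+2+8 = 15 ballots; Lambda wins 15–8.
Lambda vs Eta: 15 to 8, Lambda.
Zeta vs Eta: 4 for Zeta, 19 for Eta — Eta by 19–4.
Only Lambda has no losses; Lambda is the Condorcet winner.

Lambda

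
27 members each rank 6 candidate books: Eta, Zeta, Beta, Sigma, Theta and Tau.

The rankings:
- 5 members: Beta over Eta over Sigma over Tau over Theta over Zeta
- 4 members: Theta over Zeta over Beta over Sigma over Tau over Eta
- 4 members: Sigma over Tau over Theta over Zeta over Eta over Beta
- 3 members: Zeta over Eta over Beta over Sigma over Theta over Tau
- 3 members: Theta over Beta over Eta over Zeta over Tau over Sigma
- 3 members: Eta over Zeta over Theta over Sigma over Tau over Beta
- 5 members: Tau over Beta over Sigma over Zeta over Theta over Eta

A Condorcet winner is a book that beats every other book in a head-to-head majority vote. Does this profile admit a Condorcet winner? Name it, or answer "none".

Pairwise majorities:
Eta vs Zeta: 5+3+3 = 11 for Eta, 16 for Zeta — Zeta by 16–11.
Eta vs Beta: Eta preferred on 4+3+3 = 10 ballots; Beta wins 17–10.
Eta vs Sigma: 5+3+3+3 = 14 for Eta, 13 for Sigma — Eta by 14–13.
Eta vs Theta: 5+3+3 = 11 for Eta, 16 for Theta — Theta by 16–11.
Eta vs Tau: Eta preferred on 5+3+3+3 = 14 ballots; Eta wins 14–13.
Zeta vs Beta: Zeta preferred on 4+4+3+3 = 14 ballots; Zeta wins 14–13.
Zeta vs Sigma: 4+3+3+3 = 13 for Zeta, 14 for Sigma — Sigma by 14–13.
Zeta vs Theta: 11 to 16, Theta.
Zeta vs Tau: 13 to 14, Tau.
Beta vs Sigma: Beta preferred on 5+4+3+3+5 = 20 ballots; Beta wins 20–7.
Beta vs Theta: 13 to 14, Theta.
Beta vs Tau: Beta is ranked higher on 5+4+3+3 = 15 ballots, Tau on 12. Beta wins 15–12.
Sigma vs Theta: Sigma preferred on 5+4+3+5 = 17 ballots; Sigma wins 17–10.
Sigma vs Tau: Sigma preferred on 5+4+4+3+3 = 19 ballots; Sigma wins 19–8.
Theta vs Tau: 4+3+3+3 = 13 for Theta, 14 for Tau — Tau by 14–13.
Each book drops at least one matchup (Eta loses to Zeta; Zeta loses to Sigma; Beta loses to Zeta; Sigma loses to Eta; Theta loses to Sigma; Tau loses to Eta); the cycle Eta beats Sigma beats Zeta beats Eta rules out a Condorcet winner.

none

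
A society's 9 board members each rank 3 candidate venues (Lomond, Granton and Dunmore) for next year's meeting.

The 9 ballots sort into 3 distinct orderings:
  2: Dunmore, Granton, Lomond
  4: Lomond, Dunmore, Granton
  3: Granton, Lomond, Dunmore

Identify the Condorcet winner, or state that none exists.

Check each pair by majority over 9 ballots:
Lomond vs Granton: Lomond preferred on 4 ballots; Granton wins 5–4.
Lomond vs Dunmore: 4+3 = 7 for Lomond, 2 for Dunmore — Lomond by 7–2.
Granton vs Dunmore: 3 to 6, Dunmore.
No city is unbeaten: Lomond loses to Granton; Granton loses to Dunmore; Dunmore loses to Lomond. In particular Lomond → Dunmore → Granton → Lomond is a majority cycle — no Condorcet winner exists.

none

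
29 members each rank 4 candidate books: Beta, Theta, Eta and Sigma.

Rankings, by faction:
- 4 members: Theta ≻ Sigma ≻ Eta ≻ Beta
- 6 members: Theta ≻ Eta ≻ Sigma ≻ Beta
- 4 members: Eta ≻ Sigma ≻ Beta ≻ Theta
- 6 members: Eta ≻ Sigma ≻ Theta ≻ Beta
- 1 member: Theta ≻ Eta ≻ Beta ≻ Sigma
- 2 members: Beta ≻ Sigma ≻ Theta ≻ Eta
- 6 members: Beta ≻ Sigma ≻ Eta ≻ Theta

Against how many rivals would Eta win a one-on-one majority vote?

3

Eta against each rival (29 members):
Eta vs Beta: 21 to 8, Eta.
Eta vs Theta: Eta is ranked higher on 4+6+6 = 16 ballots, Theta on 13. Eta wins 16–13.
Eta–Sigma: Eta 17–12.
Eta beats Beta, Theta, Sigma — 3 pairwise wins.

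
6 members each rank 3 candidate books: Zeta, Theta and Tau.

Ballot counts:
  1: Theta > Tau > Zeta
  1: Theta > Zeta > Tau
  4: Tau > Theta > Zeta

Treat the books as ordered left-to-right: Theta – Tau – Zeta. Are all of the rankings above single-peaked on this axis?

Axis positions: Theta=1, Tau=2, Zeta=3.
Group 1 (peak Theta at position 1): ranking walks positions 1-2-3, expanding outward from the peak — single-peaked.
Group 2: ranking walks positions 1-3-2; Zeta is ranked above Tau even though Tau lies between Zeta and the peak Theta on the axis — preferences dip and rise again. Not single-peaked.
Group 3 (peak Tau at position 2): ranking walks positions 2-1-3, expanding outward from the peak — single-peaked.
Group 2 violates single-peakedness, so the profile is not single-peaked on this axis.

no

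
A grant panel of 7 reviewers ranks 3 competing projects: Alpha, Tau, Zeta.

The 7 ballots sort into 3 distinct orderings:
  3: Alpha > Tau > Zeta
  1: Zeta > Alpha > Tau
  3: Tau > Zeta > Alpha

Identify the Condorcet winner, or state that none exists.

none

Check each pair by majority over 7 ballots:
Alpha vs Tau: Alpha is ranked higher on 3+1 = 4 ballots, Tau on 3. Alpha wins 4–3.
Alpha–Zeta: Zeta 4–3.
Tau vs Zeta: Tau is ranked higher on 3+3 = 6 ballots, Zeta on 1. Tau wins 6–1.
Every project loses at least once (Alpha loses to Zeta; Tau loses to Alpha; Zeta loses to Tau). The majority relation contains the cycle Alpha → Tau → Zeta → Alpha, so there is no Condorcet winner.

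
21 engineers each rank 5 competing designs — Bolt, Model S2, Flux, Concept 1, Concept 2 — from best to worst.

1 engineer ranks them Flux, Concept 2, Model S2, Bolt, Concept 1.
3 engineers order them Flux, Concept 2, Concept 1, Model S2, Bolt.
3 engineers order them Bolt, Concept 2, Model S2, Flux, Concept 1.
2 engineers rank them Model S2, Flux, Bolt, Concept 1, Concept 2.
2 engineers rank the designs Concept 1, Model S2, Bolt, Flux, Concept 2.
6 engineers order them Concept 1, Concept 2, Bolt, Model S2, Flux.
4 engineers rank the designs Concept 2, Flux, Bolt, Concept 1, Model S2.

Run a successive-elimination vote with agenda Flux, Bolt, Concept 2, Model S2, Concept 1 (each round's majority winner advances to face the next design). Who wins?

Round 1: Flux vs Bolt — 10–11, Bolt advances.
Round 2: Bolt vs Concept 2 — 7–14, Concept 2 advances.
Round 3: Concept 2 vs Model S2 — 17–4, Concept 2 advances.
Round 4: Concept 2 vs Concept 1 — 11–10, Concept 2 advances.
The agenda winner is Concept 2.

Concept 2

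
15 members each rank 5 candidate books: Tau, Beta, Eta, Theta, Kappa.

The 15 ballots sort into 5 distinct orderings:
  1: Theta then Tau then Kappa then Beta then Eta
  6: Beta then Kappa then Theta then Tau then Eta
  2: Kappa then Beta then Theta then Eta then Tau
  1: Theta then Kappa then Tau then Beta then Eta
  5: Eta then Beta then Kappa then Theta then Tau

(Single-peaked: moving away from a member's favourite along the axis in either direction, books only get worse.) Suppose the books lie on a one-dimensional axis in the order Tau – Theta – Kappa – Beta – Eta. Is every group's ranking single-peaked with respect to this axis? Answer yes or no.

Axis positions: Tau=1, Theta=2, Kappa=3, Beta=4, Eta=5.
Group 1 (peak Theta at position 2): ranking walks positions 2-1-3-4-5, expanding outward from the peak — single-peaked.
Group 2 (peak Beta at position 4): ranking walks positions 4-3-2-1-5, expanding outward from the peak — single-peaked.
Group 3 (peak Kappa at position 3): ranking walks positions 3-4-2-5-1, expanding outward from the peak — single-peaked.
Group 4 (peak Theta at position 2): ranking walks positions 2-3-1-4-5, expanding outward from the peak — single-peaked.
Group 5 (peak Eta at position 5): ranking walks positions 5-4-3-2-1, expanding outward from the peak — single-peaked.
Every ranking is single-peaked on this axis.

yes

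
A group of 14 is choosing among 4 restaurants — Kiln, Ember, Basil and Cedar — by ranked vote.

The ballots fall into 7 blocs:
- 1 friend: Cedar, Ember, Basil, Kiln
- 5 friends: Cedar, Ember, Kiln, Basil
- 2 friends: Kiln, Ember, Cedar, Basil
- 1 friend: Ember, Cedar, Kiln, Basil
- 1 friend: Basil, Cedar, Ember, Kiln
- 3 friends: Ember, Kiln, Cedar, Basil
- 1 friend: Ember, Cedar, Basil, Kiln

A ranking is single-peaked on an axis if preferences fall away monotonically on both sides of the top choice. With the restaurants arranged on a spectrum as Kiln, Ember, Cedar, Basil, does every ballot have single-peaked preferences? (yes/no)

Axis positions: Kiln=1, Ember=2, Cedar=3, Basil=4.
Bloc 1 (peak Cedar at position 3): ranking walks positions 3-2-4-1, expanding outward from the peak — single-peaked.
Bloc 2 (peak Cedar at position 3): ranking walks positions 3-2-1-4, expanding outward from the peak — single-peaked.
Bloc 3 (peak Kiln at position 1): ranking walks positions 1-2-3-4, expanding outward from the peak — single-peaked.
Bloc 4 (peak Ember at position 2): ranking walks positions 2-3-1-4, expanding outward from the peak — single-peaked.
Bloc 5 (peak Basil at position 4): ranking walks positions 4-3-2-1, expanding outward from the peak — single-peaked.
Bloc 6 (peak Ember at position 2): ranking walks positions 2-1-3-4, expanding outward from the peak — single-peaked.
Bloc 7 (peak Ember at position 2): ranking walks positions 2-3-4-1, expanding outward from the peak — single-peaked.
Every ranking is single-peaked on this axis.

yes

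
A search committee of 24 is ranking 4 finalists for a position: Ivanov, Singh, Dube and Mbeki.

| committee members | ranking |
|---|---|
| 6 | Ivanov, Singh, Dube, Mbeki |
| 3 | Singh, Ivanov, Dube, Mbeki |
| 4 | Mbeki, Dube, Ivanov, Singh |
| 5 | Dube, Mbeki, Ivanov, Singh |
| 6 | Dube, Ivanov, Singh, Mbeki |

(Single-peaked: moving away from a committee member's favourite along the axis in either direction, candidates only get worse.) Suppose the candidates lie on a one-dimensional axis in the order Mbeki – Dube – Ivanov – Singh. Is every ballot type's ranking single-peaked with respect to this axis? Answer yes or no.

yes

Axis positions: Mbeki=1, Dube=2, Ivanov=3, Singh=4.
Ballot type 1 (peak Ivanov at position 3): ranking walks positions 3-4-2-1, expanding outward from the peak — single-peaked.
Ballot type 2 (peak Singh at position 4): ranking walks positions 4-3-2-1, expanding outward from the peak — single-peaked.
Ballot type 3 (peak Mbeki at position 1): ranking walks positions 1-2-3-4, expanding outward from the peak — single-peaked.
Ballot type 4 (peak Dube at position 2): ranking walks positions 2-1-3-4, expanding outward from the peak — single-peaked.
Ballot type 5 (peak Dube at position 2): ranking walks positions 2-3-4-1, expanding outward from the peak — single-peaked.
Every ranking is single-peaked on this axis.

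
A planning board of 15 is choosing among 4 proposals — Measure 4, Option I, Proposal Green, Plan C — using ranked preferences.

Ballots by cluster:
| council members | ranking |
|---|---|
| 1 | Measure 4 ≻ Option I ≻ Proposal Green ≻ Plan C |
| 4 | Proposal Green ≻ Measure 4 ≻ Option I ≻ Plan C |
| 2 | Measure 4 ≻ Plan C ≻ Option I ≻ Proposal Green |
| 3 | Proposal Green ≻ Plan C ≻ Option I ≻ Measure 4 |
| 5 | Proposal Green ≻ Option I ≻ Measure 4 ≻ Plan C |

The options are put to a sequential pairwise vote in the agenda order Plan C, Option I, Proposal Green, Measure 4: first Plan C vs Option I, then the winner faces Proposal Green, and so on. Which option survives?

Round 1: Plan C vs Option I — 5–10, Option I advances.
Round 2: Option I vs Proposal Green — 3–12, Proposal Green advances.
Round 3: Proposal Green vs Measure 4 — 12–3, Proposal Green advances.
The agenda winner is Proposal Green.

Proposal Green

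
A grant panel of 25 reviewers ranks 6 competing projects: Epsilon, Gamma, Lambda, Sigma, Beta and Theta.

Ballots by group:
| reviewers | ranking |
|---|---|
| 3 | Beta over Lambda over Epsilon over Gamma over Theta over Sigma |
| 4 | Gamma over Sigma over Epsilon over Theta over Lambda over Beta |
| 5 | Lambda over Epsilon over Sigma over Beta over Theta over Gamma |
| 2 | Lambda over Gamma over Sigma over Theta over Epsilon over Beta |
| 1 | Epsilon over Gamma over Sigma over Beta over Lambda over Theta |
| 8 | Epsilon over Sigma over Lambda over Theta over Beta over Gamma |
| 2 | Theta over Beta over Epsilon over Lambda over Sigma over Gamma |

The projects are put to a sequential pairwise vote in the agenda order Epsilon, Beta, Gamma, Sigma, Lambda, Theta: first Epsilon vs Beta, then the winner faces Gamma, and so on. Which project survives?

Epsilon

Round 1: Epsilon vs Beta — 20–5, Epsilon advances.
Round 2: Epsilon vs Gamma — 19–6, Epsilon advances.
Round 3: Epsilon vs Sigma — 19–6, Epsilon advances.
Round 4: Epsilon vs Lambda — 15–10, Epsilon advances.
Round 5: Epsilon vs Theta — 21–4, Epsilon advances.
The agenda winner is Epsilon.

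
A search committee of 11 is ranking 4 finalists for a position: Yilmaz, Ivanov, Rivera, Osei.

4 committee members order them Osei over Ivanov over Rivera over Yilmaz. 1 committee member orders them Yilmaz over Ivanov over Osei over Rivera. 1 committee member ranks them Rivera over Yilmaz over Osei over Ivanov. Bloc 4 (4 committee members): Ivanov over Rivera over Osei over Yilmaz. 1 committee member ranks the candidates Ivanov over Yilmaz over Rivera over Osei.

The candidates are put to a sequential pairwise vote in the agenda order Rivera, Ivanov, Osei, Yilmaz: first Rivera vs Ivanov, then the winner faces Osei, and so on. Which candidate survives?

Ivanov

Round 1: Rivera vs Ivanov — 1–10, Ivanov advances.
Round 2: Ivanov vs Osei — 6–5, Ivanov advances.
Round 3: Ivanov vs Yilmaz — 9–2, Ivanov advances.
Ivanov survives the agenda.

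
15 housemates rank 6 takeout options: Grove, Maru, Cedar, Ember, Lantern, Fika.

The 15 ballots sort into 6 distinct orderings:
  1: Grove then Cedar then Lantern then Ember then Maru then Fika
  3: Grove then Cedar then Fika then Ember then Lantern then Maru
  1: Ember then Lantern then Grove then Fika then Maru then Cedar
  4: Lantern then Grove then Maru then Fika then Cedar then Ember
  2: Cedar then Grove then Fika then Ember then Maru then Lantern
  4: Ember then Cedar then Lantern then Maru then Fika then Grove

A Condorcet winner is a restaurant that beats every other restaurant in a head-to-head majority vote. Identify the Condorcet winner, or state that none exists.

Pairwise majorities:
Grove–Maru: Grove 11–4.
Grove vs Cedar: Grove wins 9–6.
Grove–Ember: Grove 10–5.
Grove vs Lantern: Lantern wins 9–6.
Grove vs Fika: Grove wins 11–4.
Maru vs Cedar: Cedar wins 10–5.
Maru vs Ember: Ember, 11–4.
Maru vs Lantern: Lantern wins 13–2.
Maru vs Fika: Maru, 9–6.
Cedar vs Ember: Cedar wins 10–5.
Cedar–Lantern: Cedar 10–5.
Cedar–Fika: Cedar 10–5.
Ember vs Lantern: Ember wins 10–5.
Ember vs Fika: Fika wins 9–6.
Lantern–Fika: Lantern 10–5.
Every restaurant loses at least once (Grove loses to Lantern; Maru loses to Grove; Cedar loses to Grove; Ember loses to Grove; Lantern loses to Cedar; Fika loses to Grove). The majority relation contains the cycle Grove beats Cedar beats Lantern beats Grove, so there is no Condorcet winner.

none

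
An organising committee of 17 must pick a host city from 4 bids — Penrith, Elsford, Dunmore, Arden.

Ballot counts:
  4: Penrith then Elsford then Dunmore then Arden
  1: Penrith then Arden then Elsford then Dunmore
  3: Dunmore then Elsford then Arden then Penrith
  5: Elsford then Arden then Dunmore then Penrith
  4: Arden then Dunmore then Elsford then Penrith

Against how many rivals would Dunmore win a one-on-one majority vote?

Dunmore against each rival (17 organisers):
Dunmore–Penrith: Dunmore 12–5.
Dunmore vs Elsford: 7 to 10, Elsford.
Dunmore vs Arden: Arden wins 10–7.
Dunmore beats Penrith; loses to Elsford, Arden — 1 pairwise win.

1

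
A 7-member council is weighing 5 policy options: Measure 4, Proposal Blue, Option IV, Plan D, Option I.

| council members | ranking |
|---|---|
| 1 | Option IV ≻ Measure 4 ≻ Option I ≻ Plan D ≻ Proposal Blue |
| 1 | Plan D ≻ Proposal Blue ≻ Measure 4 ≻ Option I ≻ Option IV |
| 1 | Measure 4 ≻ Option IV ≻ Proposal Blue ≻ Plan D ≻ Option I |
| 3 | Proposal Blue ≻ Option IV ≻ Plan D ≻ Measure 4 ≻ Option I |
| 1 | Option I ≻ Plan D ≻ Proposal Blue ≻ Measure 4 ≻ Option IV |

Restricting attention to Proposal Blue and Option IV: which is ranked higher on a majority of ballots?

Ballots ranking Proposal Blue above Option IV: 1 + 3 + 1 = 5.
Ballots ranking Option IV above Proposal Blue: 7 − 5 = 2.
Proposal Blue wins the head-to-head 5–2.

Proposal Blue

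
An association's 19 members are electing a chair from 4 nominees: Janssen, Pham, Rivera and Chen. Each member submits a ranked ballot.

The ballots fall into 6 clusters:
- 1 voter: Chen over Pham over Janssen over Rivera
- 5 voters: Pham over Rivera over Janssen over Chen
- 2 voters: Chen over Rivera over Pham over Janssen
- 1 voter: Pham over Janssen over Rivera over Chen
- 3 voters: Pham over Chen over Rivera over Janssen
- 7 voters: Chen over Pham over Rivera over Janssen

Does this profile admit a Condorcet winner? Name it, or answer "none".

Chen

Head-to-head results (19 voters):
Janssen vs Pham: Pham wins 19–0.
Janssen–Rivera: Rivera 17–2.
Janssen vs Chen: Chen wins 13–6.
Pham vs Rivera: Pham, 17–2.
Pham–Chen: Chen 10–9.
Rivera–Chen: Chen 13–6.
Chen defeats every rival head-to-head and is the Condorcet winner.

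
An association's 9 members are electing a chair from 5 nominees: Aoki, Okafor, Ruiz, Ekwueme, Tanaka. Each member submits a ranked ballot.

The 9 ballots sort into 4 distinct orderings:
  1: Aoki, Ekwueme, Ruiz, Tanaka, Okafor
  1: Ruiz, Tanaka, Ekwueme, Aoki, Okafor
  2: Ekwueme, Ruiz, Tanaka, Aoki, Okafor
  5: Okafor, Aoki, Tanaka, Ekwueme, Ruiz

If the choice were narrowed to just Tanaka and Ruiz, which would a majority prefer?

Ballots ranking Tanaka above Ruiz: 5.
Ballots ranking Ruiz above Tanaka: 9 − 5 = 4.
Tanaka wins the head-to-head 5–4.

Tanaka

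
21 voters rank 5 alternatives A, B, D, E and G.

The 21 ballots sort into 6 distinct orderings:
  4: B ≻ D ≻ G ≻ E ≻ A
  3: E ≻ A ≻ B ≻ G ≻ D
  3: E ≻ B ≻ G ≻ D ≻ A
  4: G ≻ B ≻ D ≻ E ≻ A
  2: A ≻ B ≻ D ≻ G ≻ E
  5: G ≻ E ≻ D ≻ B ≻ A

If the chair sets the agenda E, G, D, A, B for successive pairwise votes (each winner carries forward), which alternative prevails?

B

Round 1: E vs G — 6–15, G advances.
Round 2: G vs D — 15–6, G advances.
Round 3: G vs A — 16–5, G advances.
Round 4: G vs B — 9–12, B advances.
B survives the agenda.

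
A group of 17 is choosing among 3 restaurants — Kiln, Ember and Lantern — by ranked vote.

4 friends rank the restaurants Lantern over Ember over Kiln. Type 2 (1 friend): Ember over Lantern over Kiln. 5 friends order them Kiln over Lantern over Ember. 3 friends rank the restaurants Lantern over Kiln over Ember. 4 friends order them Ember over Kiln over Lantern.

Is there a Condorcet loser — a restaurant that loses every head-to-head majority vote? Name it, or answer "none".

Pairwise majorities:
Kiln vs Ember: Ember, 9–8.
Kiln vs Lantern: 9 to 8, Kiln.
Ember vs Lantern: 5 to 12, Lantern.
No restaurant is winless: Kiln beats Lantern; Ember beats Kiln; Lantern beats Ember. There is no Condorcet loser.

none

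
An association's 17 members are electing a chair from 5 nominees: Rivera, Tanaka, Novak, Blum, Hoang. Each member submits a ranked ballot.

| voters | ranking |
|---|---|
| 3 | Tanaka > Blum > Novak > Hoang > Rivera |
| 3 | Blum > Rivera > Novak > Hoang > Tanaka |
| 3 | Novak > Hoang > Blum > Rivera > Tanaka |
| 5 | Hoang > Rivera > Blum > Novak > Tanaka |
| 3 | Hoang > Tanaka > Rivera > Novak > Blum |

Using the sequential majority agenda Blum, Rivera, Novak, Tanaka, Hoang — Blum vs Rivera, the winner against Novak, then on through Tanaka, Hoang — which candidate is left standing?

Round 1: Blum vs Rivera — 9–8, Blum advances.
Round 2: Blum vs Novak — 11–6, Blum advances.
Round 3: Blum vs Tanaka — 11–6, Blum advances.
Round 4: Blum vs Hoang — 6–11, Hoang advances.
Hoang survives the agenda.

Hoang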